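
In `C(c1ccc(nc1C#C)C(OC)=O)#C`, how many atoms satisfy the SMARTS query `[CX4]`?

1

Check the 14 heavy atoms by environment: 1× n (aromatic, X2) → no; 5× c (aromatic, X3) → no; 4× C (X2) → no; 1× C (X3) → no; 1× O (X1) → no; 1× O (X2) → no; 1× C (X4) → match.
That gives 1 matching atom.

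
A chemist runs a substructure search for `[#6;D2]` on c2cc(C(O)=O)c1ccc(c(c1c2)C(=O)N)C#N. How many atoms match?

6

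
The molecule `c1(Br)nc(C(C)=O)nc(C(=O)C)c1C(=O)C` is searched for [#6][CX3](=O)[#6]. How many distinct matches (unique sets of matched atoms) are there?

3

[#6][CX3](=O)[#6] is the SMARTS for a ketone: a carbonyl carbon (no H) flanked by two carbons.
The molecule carries 3 separate instances of an acetyl/ketone group (-C(=O)CH3) meeting every constraint; each maps to a distinct set of atoms, giving 3 matches.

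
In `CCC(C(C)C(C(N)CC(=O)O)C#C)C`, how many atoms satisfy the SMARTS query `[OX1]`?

1

Check the 15 heavy atoms by environment: 9× C (X4) → no; 2× C (X2) → no; 1× C (X3) → no; 1× O (X1) → match; 1× O (X2) → no; 1× N (X3) → no.
That gives 1 matching atom.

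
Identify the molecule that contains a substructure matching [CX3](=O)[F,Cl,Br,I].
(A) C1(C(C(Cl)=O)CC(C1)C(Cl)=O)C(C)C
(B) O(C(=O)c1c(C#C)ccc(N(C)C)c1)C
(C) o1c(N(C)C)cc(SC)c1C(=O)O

A

[CX3](=O)[F,Cl,Br,I] describes a carbonyl carbon bonded to a halogen (an acyl halide).
(A) contains an acyl chloride (-C(=O)Cl), which satisfies every atom and bond constraint.
(B) has a methyl-ester group (-C(=O)OCH3) but the carbonyl is bonded to -O-C, not to a halogen.
(C) has a carboxylic acid group (-C(=O)OH) but the carbonyl is bonded to -OH, not to a halogen.
So the answer is (A).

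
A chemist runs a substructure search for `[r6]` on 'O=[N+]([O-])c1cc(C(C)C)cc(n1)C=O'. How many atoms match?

6

The query [r6] means: r6 matches atoms in a six-membered ring.
Check the 14 heavy atoms by environment: 1× n (aromatic, in 6-ring) → match; 5× c (aromatic, in 6-ring) → match; 4× C (acyclic) → no; 1× N (charge +1, acyclic) → no; 1× O (charge -1, acyclic) → no; 2× O (acyclic) → no.
Summing the matching environments: 1 + 5 = 6 matching atoms.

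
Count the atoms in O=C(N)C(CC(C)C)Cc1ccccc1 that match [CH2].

2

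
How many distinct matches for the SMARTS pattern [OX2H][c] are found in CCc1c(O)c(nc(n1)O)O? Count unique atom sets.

3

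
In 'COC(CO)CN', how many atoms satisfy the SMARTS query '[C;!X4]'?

Check the 7 heavy atoms by environment: 4× C (X4) → no; 2× O (X2) → no; 1× N (X3) → no.
No environment satisfies the query, so 0 matching atoms.

0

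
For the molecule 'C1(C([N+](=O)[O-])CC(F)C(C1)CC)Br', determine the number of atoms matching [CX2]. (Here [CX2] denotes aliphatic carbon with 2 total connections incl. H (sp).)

0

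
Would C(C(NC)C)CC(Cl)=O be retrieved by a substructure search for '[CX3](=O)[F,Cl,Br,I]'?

The pattern [CX3](=O)[F,Cl,Br,I] describes a carbonyl carbon bonded to a halogen — an acyl halide.
The molecule carries an acyl chloride (-C(=O)Cl), whose atoms satisfy every constraint of the query, so the pattern matches.

Yes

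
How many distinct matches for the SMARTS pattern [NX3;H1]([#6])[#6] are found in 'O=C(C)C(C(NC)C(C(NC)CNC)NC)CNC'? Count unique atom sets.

5

[NX3;H1]([#6])[#6] is the SMARTS for a secondary amine: a trivalent nitrogen with one H, bonded to two carbons.
The molecule carries 5 separate instances of an N-methylamino group (-NHCH3) meeting every constraint; each maps to a distinct set of atoms, giving 5 matches.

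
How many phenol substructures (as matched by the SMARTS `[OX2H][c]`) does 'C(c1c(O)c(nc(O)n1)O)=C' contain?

3

[OX2H][c] is the SMARTS for a phenol: a hydroxyl oxygen attached to an aromatic carbon.
The molecule carries 3 separate instances of a hydroxyl group (-OH) meeting every constraint; each maps to a distinct set of atoms, giving 3 matches.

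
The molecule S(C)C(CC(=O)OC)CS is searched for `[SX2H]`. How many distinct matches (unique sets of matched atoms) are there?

1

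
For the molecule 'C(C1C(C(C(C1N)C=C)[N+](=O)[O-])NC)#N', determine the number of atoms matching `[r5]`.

5

The query [r5] means: r5 matches atoms in a five-membered ring.
Check the 15 heavy atoms by environment: 5× C (in 5-ring) → match; 4× C (acyclic) → no; 3× N (acyclic) → no; 1× N (charge +1, acyclic) → no; 1× O (charge -1, acyclic) → no; 1× O (acyclic) → no.
That gives 5 matching atoms.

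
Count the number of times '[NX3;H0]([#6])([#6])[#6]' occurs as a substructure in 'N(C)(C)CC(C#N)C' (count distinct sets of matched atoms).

1

[NX3;H0]([#6])([#6])[#6] is the SMARTS for a tertiary amine: a trivalent nitrogen with no H, bonded to three carbons.
Exactly one fragment in the molecule meets all constraints, giving 1 match.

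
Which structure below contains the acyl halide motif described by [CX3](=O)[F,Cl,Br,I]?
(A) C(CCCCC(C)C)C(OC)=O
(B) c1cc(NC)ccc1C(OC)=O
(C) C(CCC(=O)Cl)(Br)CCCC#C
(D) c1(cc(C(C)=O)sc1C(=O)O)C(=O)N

C

[CX3](=O)[F,Cl,Br,I] describes a carbonyl carbon bonded to a halogen (an acyl halide).
(A) has a methyl-ester group (-C(=O)OCH3) but the carbonyl is bonded to -O-C, not to a halogen.
(B) has a methyl-ester group (-C(=O)OCH3) but the carbonyl is bonded to -O-C, not to a halogen.
(C) contains an acyl chloride (-C(=O)Cl), which satisfies every atom and bond constraint.
(D) has a carboxylic acid group (-C(=O)OH) but the carbonyl is bonded to -OH, not to a halogen.
So the answer is (C).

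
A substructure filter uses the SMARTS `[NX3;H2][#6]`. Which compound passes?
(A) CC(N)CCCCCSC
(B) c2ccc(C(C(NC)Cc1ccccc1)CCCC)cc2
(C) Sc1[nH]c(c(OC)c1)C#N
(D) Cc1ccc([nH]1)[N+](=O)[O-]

A

[NX3;H2][#6] describes a trivalent nitrogen with two H attached to carbon (a primary amine).
(A) contains a primary amino group (-NH2), which satisfies every atom and bond constraint.
(B) has an N-methylamino group (-NHCH3) but the nitrogen bears two carbons and only one H (H1), not H2.
(C) has a nitrile (-C#N) but the nitrogen is NX1 (triple-bonded), not NX3 with two H.
(D) has a nitro group (-[N+](=O)[O-]) but the nitrogen is [N+] with no H, not NX3H2.
So the answer is (A).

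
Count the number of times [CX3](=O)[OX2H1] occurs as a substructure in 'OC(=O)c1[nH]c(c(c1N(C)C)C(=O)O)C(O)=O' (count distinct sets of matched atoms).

[CX3](=O)[OX2H1] is the SMARTS for a carboxylic acid: an sp2 carbon double-bonded to O and single-bonded to an -OH oxygen.
The molecule carries 3 separate instances of a carboxylic acid group (-C(=O)OH) meeting every constraint; each maps to a distinct set of atoms, giving 3 matches.

3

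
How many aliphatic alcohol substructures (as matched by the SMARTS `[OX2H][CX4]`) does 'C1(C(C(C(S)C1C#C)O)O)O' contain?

[OX2H][CX4] is the SMARTS for an aliphatic alcohol: a hydroxyl oxygen bound to an sp3 (X4) carbon.
The molecule carries 3 separate instances of a hydroxyl group (-OH) meeting every constraint; each maps to a distinct set of atoms, giving 3 matches.

3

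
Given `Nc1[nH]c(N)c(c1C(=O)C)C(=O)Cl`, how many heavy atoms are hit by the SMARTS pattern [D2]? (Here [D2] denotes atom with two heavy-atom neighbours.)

1

The query [D2] means: atom with exactly two heavy-atom neighbours.
Check the 13 heavy atoms by environment: 1× n (aromatic, D2) → match; 4× c (aromatic, D3) → no; 2× C (D3) → no; 2× O (D1) → no; 1× C (D1) → no; 2× N (D1) → no; 1× Cl (D1) → no.
That gives 1 matching atom.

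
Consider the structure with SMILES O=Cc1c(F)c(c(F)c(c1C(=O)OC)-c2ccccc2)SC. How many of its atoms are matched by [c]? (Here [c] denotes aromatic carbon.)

12

The query [c] means: lowercase c matches aromatic carbon only.
Check the 22 heavy atoms by environment: 12× c (aromatic) → match; 2× F → no; 4× C → no; 3× O → no; 1× S → no.
That gives 12 matching atoms.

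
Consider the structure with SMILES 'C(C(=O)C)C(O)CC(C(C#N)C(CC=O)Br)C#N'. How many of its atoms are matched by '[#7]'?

The query [#7] means: #7 matches any nitrogen atom regardless of aromaticity.
Check the 18 heavy atoms by environment: 12× C → no; 3× O → no; 1× Br → no; 2× N → match.
That gives 2 matching atoms.

2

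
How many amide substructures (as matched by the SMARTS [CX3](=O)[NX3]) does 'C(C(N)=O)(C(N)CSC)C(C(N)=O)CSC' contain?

2

[CX3](=O)[NX3] is the SMARTS for an amide: a carbonyl carbon bonded to a trivalent nitrogen.
The molecule carries 2 separate instances of a primary amide (-C(=O)NH2) meeting every constraint; each maps to a distinct set of atoms, giving 2 matches.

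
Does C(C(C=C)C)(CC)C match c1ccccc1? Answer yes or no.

The pattern c1ccccc1 describes six aromatic carbons in a ring — a benzene ring.
The closest candidate here is a methyl group (-CH3), but no six-membered all-carbon aromatic ring is present. No other fragment satisfies the full query, so there is no match.

No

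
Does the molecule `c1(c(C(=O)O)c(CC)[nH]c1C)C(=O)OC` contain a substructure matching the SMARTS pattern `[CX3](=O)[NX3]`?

No

The pattern [CX3](=O)[NX3] describes a carbonyl carbon bonded to a trivalent nitrogen — an amide.
The closest candidate here is a carboxylic acid group (-C(=O)OH), but the carbonyl is bonded to O, not to an NX3 nitrogen. No other fragment satisfies the full query, so there is no match.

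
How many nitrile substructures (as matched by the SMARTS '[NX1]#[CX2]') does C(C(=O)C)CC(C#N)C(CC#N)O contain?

2

[NX1]#[CX2] is the SMARTS for a nitrile: a nitrogen triple-bonded to a two-connected carbon.
The molecule carries 2 separate instances of a nitrile (-C#N) meeting every constraint; each maps to a distinct set of atoms, giving 2 matches.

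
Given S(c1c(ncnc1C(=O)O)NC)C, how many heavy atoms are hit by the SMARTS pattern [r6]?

The query [r6] means: r6 matches atoms in a six-membered ring.
Check the 13 heavy atoms by environment: 2× n (aromatic, in 6-ring) → match; 4× c (aromatic, in 6-ring) → match; 1× N (acyclic) → no; 3× C (acyclic) → no; 2× O (acyclic) → no; 1× S (acyclic) → no.
Summing the matching environments: 2 + 4 = 6 matching atoms.

6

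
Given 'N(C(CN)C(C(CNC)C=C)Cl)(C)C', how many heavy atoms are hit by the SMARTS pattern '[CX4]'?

The query [CX4] means: C with X4: aliphatic carbon with exactly 4 total connections (bonds + H).
Check the 14 heavy atoms by environment: 8× C (X4) → match; 3× N (X3) → no; 2× C (X3) → no; 1× Cl (X1) → no.
That gives 8 matching atoms.

8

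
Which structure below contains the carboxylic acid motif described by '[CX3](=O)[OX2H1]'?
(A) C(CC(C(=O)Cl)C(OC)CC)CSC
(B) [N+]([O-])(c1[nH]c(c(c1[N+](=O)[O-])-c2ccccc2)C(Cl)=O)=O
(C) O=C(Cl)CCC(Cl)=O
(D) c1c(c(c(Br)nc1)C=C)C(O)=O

D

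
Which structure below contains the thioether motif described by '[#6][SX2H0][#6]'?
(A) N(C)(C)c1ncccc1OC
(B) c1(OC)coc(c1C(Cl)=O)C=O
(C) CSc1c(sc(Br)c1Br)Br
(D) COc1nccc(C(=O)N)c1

[#6][SX2H0][#6] describes an aliphatic sulfur bridging two carbons with no H on the sulfur (a thioether).
(A) has a methoxy ether (-OCH3) but the bridging atom is O, not S.
(B) has a methoxy ether (-OCH3) but the bridging atom is O, not S.
(C) contains a methylthio ether (-SCH3), which satisfies every atom and bond constraint.
(D) has a methoxy ether (-OCH3) but the bridging atom is O, not S.
So the answer is (C).

C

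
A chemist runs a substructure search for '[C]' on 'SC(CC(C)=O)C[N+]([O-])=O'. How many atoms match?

5

The query [C] means: uppercase C matches aliphatic (non-aromatic) carbon only.
Check the 10 heavy atoms by environment: 5× C → match; 1× S → no; 2× O → no; 1× N (charge +1) → no; 1× O (charge -1) → no.
That gives 5 matching atoms.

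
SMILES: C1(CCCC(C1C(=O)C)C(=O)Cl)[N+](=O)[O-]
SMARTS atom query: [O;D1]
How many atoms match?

Check the 15 heavy atoms by environment: 5× C (D3) → no; 3× C (D2) → no; 3× O (D1) → match; 1× Cl (D1) → no; 1× C (D1) → no; 1× N (charge +1, D3) → no; 1× O (charge -1, D1) → match.
Summing the matching environments: 3 + 1 = 4 matching atoms.

4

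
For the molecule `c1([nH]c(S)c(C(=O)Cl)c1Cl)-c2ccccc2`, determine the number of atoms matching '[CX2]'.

Check the 16 heavy atoms by environment: 1× n (aromatic, X3) → no; 10× c (aromatic, X3) → no; 2× Cl (X1) → no; 1× S (X2) → no; 1× C (X3) → no; 1× O (X1) → no.
No environment satisfies the query, so 0 matching atoms.

0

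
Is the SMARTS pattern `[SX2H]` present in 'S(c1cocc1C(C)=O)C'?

No

The pattern [SX2H] describes an aliphatic sulfur with two connections, one being H — a thiol.
The closest candidate here is a methylthio ether (-SCH3), but the sulfur has H0 (bonded to two carbons), not H1. No other fragment satisfies the full query, so there is no match.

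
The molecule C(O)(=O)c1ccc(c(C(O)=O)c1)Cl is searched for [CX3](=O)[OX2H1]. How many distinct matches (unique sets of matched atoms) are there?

2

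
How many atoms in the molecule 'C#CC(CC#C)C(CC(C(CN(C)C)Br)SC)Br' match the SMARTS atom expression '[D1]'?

7

The query [D1] means: atom with exactly one heavy-atom neighbour (degree 1).
Check the 18 heavy atoms by environment: 5× C (D2) → no; 4× C (D3) → no; 5× C (D1) → match; 2× Br (D1) → match; 1× S (D2) → no; 1× N (D3) → no.
Summing the matching environments: 5 + 2 = 7 matching atoms.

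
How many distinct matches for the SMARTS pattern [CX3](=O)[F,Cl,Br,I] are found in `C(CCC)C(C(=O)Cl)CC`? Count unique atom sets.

1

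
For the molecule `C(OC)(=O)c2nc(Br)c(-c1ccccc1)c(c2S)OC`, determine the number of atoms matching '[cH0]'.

6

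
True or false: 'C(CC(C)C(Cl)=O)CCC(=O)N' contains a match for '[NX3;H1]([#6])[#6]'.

The pattern [NX3;H1]([#6])[#6] describes a trivalent nitrogen with one H, bonded to two carbons — a secondary amine.
The closest candidate here is a primary amide (-C(=O)NH2), but the -C(=O)NH2 nitrogen has H2, not H1. No other fragment satisfies the full query, so there is no match.

False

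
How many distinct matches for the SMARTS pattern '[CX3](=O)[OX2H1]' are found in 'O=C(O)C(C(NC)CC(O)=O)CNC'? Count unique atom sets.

[CX3](=O)[OX2H1] is the SMARTS for a carboxylic acid: an sp2 carbon double-bonded to O and single-bonded to an -OH oxygen.
The molecule carries 2 separate instances of a carboxylic acid group (-C(=O)OH) meeting every constraint; each maps to a distinct set of atoms, giving 2 matches.

2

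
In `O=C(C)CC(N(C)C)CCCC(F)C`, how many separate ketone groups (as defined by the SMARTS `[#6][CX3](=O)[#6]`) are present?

[#6][CX3](=O)[#6] is the SMARTS for a ketone: a carbonyl carbon (no H) flanked by two carbons.
Exactly one fragment in the molecule meets all constraints, giving 1 match.

1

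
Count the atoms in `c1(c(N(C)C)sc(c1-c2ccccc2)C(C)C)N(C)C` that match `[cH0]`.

5

Check the 20 heavy atoms by environment: 1× s (aromatic, H0) → no; 5× c (aromatic, H0) → match; 1× C (H1) → no; 6× C (H3) → no; 2× N (H0) → no; 5× c (aromatic, H1) → no.
That gives 5 matching atoms.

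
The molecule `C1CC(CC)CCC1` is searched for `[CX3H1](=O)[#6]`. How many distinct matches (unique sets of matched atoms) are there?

[CX3H1](=O)[#6] is the SMARTS for an aldehyde: an sp2 carbon with one H, double-bonded to O and single-bonded to carbon.
No fragment in the molecule satisfies every constraint, giving 0 matches.

0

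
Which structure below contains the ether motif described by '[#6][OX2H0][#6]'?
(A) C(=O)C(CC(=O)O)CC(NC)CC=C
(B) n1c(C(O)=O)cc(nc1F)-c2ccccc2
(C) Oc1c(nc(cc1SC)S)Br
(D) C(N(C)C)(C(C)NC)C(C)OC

D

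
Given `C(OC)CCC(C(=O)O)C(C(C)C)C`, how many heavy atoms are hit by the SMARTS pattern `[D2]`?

Check the 14 heavy atoms by environment: 4× C (D1) → no; 4× C (D3) → no; 3× C (D2) → match; 2× O (D1) → no; 1× O (D2) → match.
Summing the matching environments: 3 + 1 = 4 matching atoms.

4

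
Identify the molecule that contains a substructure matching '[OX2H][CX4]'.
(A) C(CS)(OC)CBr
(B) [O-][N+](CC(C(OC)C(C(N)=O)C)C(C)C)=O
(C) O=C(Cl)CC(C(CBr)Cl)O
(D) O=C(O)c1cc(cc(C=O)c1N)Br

[OX2H][CX4] describes a hydroxyl oxygen bound to an sp3 (X4) carbon (an aliphatic alcohol).
(A) has a methoxy ether (-OCH3) but the oxygen has H0 (ether), not H1.
(B) has a methoxy ether (-OCH3) but the oxygen has H0 (ether), not H1.
(C) contains a hydroxyl group (-OH), which satisfies every atom and bond constraint.
(D) has a carboxylic acid group (-C(=O)OH) but the -OH is on a CX3 carbonyl carbon, not a CX4 carbon.
So the answer is (C).

C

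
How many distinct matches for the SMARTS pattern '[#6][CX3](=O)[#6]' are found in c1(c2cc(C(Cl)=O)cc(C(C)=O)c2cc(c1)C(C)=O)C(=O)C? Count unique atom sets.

3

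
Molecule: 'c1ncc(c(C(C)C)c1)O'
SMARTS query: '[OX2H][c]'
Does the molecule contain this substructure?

Yes

The pattern [OX2H][c] describes a hydroxyl oxygen attached to an aromatic carbon — a phenol.
The molecule carries a hydroxyl group (-OH), whose atoms satisfy every constraint of the query, so the pattern matches.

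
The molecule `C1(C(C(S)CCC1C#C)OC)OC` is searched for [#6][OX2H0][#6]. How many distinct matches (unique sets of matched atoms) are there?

2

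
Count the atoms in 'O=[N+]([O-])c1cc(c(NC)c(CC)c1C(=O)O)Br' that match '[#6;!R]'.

4

Check the 17 heavy atoms by environment: 6× c (aromatic, in 6-ring) → no; 1× N (acyclic) → no; 4× C (acyclic) → match; 1× Br (acyclic) → no; 3× O (acyclic) → no; 1× N (charge +1, acyclic) → no; 1× O (charge -1, acyclic) → no.
That gives 4 matching atoms.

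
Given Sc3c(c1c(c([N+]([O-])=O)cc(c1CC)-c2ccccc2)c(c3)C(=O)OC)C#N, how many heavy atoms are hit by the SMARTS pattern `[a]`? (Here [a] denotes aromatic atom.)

16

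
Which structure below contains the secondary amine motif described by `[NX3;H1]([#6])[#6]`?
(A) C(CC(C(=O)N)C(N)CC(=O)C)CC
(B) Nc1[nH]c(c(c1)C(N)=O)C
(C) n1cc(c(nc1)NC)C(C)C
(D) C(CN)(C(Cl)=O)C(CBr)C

[NX3;H1]([#6])[#6] describes a trivalent nitrogen with one H, bonded to two carbons (a secondary amine).
(A) has a primary amide (-C(=O)NH2) but the -C(=O)NH2 nitrogen has H2, not H1.
(B) has a primary amide (-C(=O)NH2) but the -C(=O)NH2 nitrogen has H2, not H1.
(C) contains an N-methylamino group (-NHCH3), which satisfies every atom and bond constraint.
(D) has a primary amino group (-NH2) but the nitrogen has H2 and only one carbon neighbour.
So the answer is (C).

C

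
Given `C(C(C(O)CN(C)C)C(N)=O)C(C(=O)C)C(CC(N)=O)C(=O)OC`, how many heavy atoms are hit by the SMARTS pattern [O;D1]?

The query [O;D1] means: aliphatic oxygen bonded to exactly one heavy atom.
Check the 24 heavy atoms by environment: 3× C (D2) → no; 8× C (D3) → no; 5× O (D1) → match; 1× O (D2) → no; 4× C (D1) → no; 2× N (D1) → no; 1× N (D3) → no.
That gives 5 matching atoms.

5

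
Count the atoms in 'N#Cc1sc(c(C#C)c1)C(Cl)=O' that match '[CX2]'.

The query [CX2] means: C with X2: aliphatic carbon with exactly 2 total connections.
Check the 12 heavy atoms by environment: 1× s (aromatic, X2) → no; 4× c (aromatic, X3) → no; 3× C (X2) → match; 1× N (X1) → no; 1× C (X3) → no; 1× O (X1) → no; 1× Cl (X1) → no.
That gives 3 matching atoms.

3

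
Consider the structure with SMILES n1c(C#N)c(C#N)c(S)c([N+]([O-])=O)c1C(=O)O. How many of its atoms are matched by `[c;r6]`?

5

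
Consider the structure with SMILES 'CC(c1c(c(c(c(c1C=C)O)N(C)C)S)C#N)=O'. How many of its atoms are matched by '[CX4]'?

3

The query [CX4] means: C with X4: aliphatic carbon with exactly 4 total connections (bonds + H).
Check the 18 heavy atoms by environment: 6× c (aromatic, X3) → no; 3× C (X3) → no; 1× O (X1) → no; 3× C (X4) → match; 1× N (X3) → no; 1× C (X2) → no; 1× N (X1) → no; 1× S (X2) → no; 1× O (X2) → no.
That gives 3 matching atoms.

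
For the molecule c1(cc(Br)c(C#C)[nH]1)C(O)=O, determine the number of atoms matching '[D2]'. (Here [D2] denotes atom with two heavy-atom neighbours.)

3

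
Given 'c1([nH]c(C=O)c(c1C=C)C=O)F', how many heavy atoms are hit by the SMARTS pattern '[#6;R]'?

4

The query [#6;R] means: carbon that is part of a ring.
Check the 12 heavy atoms by environment: 1× n (aromatic, in 5-ring) → no; 4× c (aromatic, in 5-ring) → match; 4× C (acyclic) → no; 2× O (acyclic) → no; 1× F (acyclic) → no.
That gives 4 matching atoms.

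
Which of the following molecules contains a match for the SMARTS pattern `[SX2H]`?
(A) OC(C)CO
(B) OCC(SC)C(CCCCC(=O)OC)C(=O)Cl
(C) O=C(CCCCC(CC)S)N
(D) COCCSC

[SX2H] describes an aliphatic sulfur with two connections, one being H (a thiol).
(A) has a hydroxyl group (-OH) but it is an -OH, not an -SH.
(B) has a methylthio ether (-SCH3) but the sulfur has H0 (bonded to two carbons), not H1.
(C) contains a thiol (-SH), which satisfies every atom and bond constraint.
(D) has a methylthio ether (-SCH3) but the sulfur has H0 (bonded to two carbons), not H1.
So the answer is (C).

C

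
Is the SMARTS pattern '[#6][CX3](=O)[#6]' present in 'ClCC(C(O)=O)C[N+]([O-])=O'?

The pattern [#6][CX3](=O)[#6] describes a carbonyl carbon (no H) flanked by two carbons — a ketone.
The closest candidate here is a carboxylic acid group (-C(=O)OH), but one neighbour of the carbonyl carbon is O, not C. No other fragment satisfies the full query, so there is no match.

No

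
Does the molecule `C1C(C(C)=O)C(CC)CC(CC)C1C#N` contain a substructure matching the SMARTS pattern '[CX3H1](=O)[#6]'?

The pattern [CX3H1](=O)[#6] describes an sp2 carbon with one H, double-bonded to O and single-bonded to carbon — an aldehyde.
The closest candidate here is an acetyl/ketone group (-C(=O)CH3), but the carbonyl carbon has H0 (two carbon neighbours), not H1. No other fragment satisfies the full query, so there is no match.

No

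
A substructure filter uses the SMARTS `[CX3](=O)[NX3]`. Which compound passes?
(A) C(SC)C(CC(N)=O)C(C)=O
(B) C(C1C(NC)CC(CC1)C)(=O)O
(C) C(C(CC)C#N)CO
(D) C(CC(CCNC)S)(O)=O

[CX3](=O)[NX3] describes a carbonyl carbon bonded to a trivalent nitrogen (an amide).
(A) contains a primary amide (-C(=O)NH2), which satisfies every atom and bond constraint.
(B) has a carboxylic acid group (-C(=O)OH) but the carbonyl is bonded to O, not to an NX3 nitrogen.
(C) has a nitrile (-C#N) but the nitrile N is NX1 (triple-bonded), not NX3.
(D) has a carboxylic acid group (-C(=O)OH) but the carbonyl is bonded to O, not to an NX3 nitrogen.
So the answer is (A).

A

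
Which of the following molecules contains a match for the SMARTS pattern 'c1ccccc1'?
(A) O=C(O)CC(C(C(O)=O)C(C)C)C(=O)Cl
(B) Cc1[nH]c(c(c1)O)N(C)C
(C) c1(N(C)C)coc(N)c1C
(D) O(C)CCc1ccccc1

D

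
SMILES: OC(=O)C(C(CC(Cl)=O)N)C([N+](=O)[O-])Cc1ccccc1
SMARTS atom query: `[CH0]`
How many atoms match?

The query [CH0] means: aliphatic carbon with no attached hydrogen.
Check the 21 heavy atoms by environment: 2× C (H2) → no; 3× C (H1) → no; 2× C (H0) → match; 3× O (H0) → no; 1× O (H1) → no; 1× N (charge +1, H0) → no; 1× O (charge -1, H0) → no; 1× Cl (H0) → no; 1× c (aromatic, H0) → no; 5× c (aromatic, H1) → no; 1× N (H2) → no.
That gives 2 matching atoms.

2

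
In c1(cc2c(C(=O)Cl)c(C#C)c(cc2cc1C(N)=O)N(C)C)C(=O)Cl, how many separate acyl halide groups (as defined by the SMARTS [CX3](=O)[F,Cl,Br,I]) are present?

[CX3](=O)[F,Cl,Br,I] is the SMARTS for an acyl halide: a carbonyl carbon bonded to a halogen.
The molecule carries 2 separate instances of an acyl chloride (-C(=O)Cl) meeting every constraint; each maps to a distinct set of atoms, giving 2 matches.

2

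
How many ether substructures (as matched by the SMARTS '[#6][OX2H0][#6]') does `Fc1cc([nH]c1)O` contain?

[#6][OX2H0][#6] is the SMARTS for an ether: an aliphatic oxygen bridging two carbons with no H on the oxygen.
The molecule has a hydroxyl group (-OH), but the oxygen has H1, not H0 bridging two carbons; nothing else fits, so there are 0 matches.

0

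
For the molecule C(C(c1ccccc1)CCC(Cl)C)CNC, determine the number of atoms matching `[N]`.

Check the 16 heavy atoms by environment: 8× C → no; 1× N → match; 1× Cl → no; 6× c (aromatic) → no.
That gives 1 matching atom.

1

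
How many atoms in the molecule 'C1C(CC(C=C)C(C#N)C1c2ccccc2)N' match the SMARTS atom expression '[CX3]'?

2

Check the 17 heavy atoms by environment: 6× C (X4) → no; 1× C (X2) → no; 1× N (X1) → no; 6× c (aromatic, X3) → no; 1× N (X3) → no; 2× C (X3) → match.
That gives 2 matching atoms.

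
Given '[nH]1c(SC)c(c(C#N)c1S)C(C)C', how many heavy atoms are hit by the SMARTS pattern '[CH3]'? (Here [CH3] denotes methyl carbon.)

The query [CH3] means: aliphatic carbon with exactly three hydrogens.
Check the 13 heavy atoms by environment: 1× n (aromatic, H1) → no; 4× c (aromatic, H0) → no; 1× C (H1) → no; 3× C (H3) → match; 1× S (H0) → no; 1× S (H1) → no; 1× C (H0) → no; 1× N (H0) → no.
That gives 3 matching atoms.

3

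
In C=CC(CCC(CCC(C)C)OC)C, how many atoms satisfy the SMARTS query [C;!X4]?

Check the 14 heavy atoms by environment: 11× C (X4) → no; 2× C (X3) → match; 1× O (X2) → no.
That gives 2 matching atoms.

2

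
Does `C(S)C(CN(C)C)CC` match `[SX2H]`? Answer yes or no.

Yes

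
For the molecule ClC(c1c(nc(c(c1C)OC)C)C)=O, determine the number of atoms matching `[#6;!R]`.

5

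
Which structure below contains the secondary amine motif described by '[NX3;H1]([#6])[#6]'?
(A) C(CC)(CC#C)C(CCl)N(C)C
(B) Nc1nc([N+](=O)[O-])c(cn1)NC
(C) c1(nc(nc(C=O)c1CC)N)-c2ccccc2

B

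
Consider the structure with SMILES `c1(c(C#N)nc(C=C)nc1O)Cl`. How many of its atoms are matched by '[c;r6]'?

4

Check the 12 heavy atoms by environment: 2× n (aromatic, in 6-ring) → no; 4× c (aromatic, in 6-ring) → match; 3× C (acyclic) → no; 1× N (acyclic) → no; 1× O (acyclic) → no; 1× Cl (acyclic) → no.
That gives 4 matching atoms.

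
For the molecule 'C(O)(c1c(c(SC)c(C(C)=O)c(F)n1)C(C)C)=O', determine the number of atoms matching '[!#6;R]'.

The query [!#6;R] means: non-carbon atom that is part of a ring.
Check the 18 heavy atoms by environment: 1× n (aromatic, in 6-ring) → match; 5× c (aromatic, in 6-ring) → no; 7× C (acyclic) → no; 3× O (acyclic) → no; 1× S (acyclic) → no; 1× F (acyclic) → no.
That gives 1 matching atom.

1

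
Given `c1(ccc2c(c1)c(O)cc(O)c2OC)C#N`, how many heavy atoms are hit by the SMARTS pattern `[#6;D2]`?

The query [#6;D2] means: any carbon bonded to exactly two heavy atoms.
Check the 16 heavy atoms by environment: 6× c (aromatic, D3) → no; 4× c (aromatic, D2) → match; 1× O (D2) → no; 1× C (D1) → no; 2× O (D1) → no; 1× C (D2) → match; 1× N (D1) → no.
Summing the matching environments: 4 + 1 = 5 matching atoms.

5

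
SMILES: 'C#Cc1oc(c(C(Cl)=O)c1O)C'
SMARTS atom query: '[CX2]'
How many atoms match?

2

The query [CX2] means: C with X2: aliphatic carbon with exactly 2 total connections.
Check the 12 heavy atoms by environment: 1× o (aromatic, X2) → no; 4× c (aromatic, X3) → no; 1× C (X4) → no; 1× C (X3) → no; 1× O (X1) → no; 1× Cl (X1) → no; 1× O (X2) → no; 2× C (X2) → match.
That gives 2 matching atoms.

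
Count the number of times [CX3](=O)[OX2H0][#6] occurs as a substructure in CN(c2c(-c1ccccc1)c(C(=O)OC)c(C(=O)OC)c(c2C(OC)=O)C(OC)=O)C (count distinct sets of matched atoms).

4

[CX3](=O)[OX2H0][#6] is the SMARTS for an ester: a carbonyl carbon bonded to an oxygen that is itself bonded to carbon (no H on that O).
The molecule carries 4 separate instances of a methyl-ester group (-C(=O)OCH3) meeting every constraint; each maps to a distinct set of atoms, giving 4 matches.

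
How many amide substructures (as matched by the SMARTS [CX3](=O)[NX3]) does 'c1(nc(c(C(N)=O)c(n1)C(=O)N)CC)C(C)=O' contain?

[CX3](=O)[NX3] is the SMARTS for an amide: a carbonyl carbon bonded to a trivalent nitrogen.
The molecule carries 2 separate instances of a primary amide (-C(=O)NH2) meeting every constraint; each maps to a distinct set of atoms, giving 2 matches.

2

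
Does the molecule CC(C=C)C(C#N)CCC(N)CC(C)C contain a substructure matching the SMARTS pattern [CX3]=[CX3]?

Yes

The pattern [CX3]=[CX3] describes a non-aromatic C=C double bond between two sp2 carbons — an alkene.
The molecule carries a vinyl group (-CH=CH2), whose atoms satisfy every constraint of the query, so the pattern matches.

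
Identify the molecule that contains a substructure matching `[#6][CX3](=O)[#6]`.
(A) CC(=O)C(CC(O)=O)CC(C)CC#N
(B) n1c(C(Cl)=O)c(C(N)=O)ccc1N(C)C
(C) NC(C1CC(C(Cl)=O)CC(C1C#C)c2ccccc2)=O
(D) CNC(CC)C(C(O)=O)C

[#6][CX3](=O)[#6] describes a carbonyl carbon (no H) flanked by two carbons (a ketone).
(A) contains an acetyl/ketone group (-C(=O)CH3), which satisfies every atom and bond constraint.
(B) has a primary amide (-C(=O)NH2) but one neighbour of the carbonyl carbon is N, not C.
(C) has a primary amide (-C(=O)NH2) but one neighbour of the carbonyl carbon is N, not C.
(D) has a carboxylic acid group (-C(=O)OH) but one neighbour of the carbonyl carbon is O, not C.
So the answer is (A).

A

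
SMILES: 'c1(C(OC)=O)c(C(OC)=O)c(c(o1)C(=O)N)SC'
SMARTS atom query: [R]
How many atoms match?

5

The query [R] means: R matches any atom that is part of a ring.
Check the 18 heavy atoms by environment: 1× o (aromatic, in 5-ring) → match; 4× c (aromatic, in 5-ring) → match; 6× C (acyclic) → no; 5× O (acyclic) → no; 1× N (acyclic) → no; 1× S (acyclic) → no.
Summing the matching environments: 1 + 4 = 5 matching atoms.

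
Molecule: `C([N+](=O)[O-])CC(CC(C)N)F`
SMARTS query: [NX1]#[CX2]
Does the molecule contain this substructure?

The pattern [NX1]#[CX2] describes a nitrogen triple-bonded to a two-connected carbon — a nitrile.
The closest candidate here is a primary amino group (-NH2), but the nitrogen is NX3 (three connections), not NX1 triple-bonded. No other fragment satisfies the full query, so there is no match.

No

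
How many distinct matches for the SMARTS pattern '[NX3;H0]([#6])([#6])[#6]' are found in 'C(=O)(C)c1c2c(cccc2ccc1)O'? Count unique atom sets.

[NX3;H0]([#6])([#6])[#6] is the SMARTS for a tertiary amine: a trivalent nitrogen with no H, bonded to three carbons.
No fragment in the molecule satisfies every constraint, giving 0 matches.

0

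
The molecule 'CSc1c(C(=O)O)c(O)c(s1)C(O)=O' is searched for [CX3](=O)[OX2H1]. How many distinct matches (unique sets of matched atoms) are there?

2

[CX3](=O)[OX2H1] is the SMARTS for a carboxylic acid: an sp2 carbon double-bonded to O and single-bonded to an -OH oxygen.
The molecule carries 2 separate instances of a carboxylic acid group (-C(=O)OH) meeting every constraint; each maps to a distinct set of atoms, giving 2 matches.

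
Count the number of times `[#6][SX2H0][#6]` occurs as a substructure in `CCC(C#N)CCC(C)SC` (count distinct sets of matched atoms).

1

[#6][SX2H0][#6] is the SMARTS for a thioether: an aliphatic sulfur bridging two carbons with no H on the sulfur.
Exactly one fragment in the molecule meets all constraints, giving 1 match.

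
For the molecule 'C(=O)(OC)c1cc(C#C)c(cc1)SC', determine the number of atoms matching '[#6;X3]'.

The query [#6;X3] means: any carbon (aromatic or not) with three total connections.
Check the 14 heavy atoms by environment: 6× c (aromatic, X3) → match; 1× C (X3) → match; 1× O (X1) → no; 1× O (X2) → no; 2× C (X4) → no; 2× C (X2) → no; 1× S (X2) → no.
Summing the matching environments: 6 + 1 = 7 matching atoms.

7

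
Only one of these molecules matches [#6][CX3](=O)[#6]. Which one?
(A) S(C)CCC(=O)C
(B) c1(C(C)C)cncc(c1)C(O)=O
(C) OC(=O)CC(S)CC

[#6][CX3](=O)[#6] describes a carbonyl carbon (no H) flanked by two carbons (a ketone).
(A) contains an acetyl/ketone group (-C(=O)CH3), which satisfies every atom and bond constraint.
(B) has a carboxylic acid group (-C(=O)OH) but one neighbour of the carbonyl carbon is O, not C.
(C) has a carboxylic acid group (-C(=O)OH) but one neighbour of the carbonyl carbon is O, not C.
So the answer is (A).

A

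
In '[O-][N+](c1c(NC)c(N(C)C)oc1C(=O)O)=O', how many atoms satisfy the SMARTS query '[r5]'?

5

Check the 16 heavy atoms by environment: 1× o (aromatic, in 5-ring) → match; 4× c (aromatic, in 5-ring) → match; 2× N (acyclic) → no; 4× C (acyclic) → no; 1× N (charge +1, acyclic) → no; 1× O (charge -1, acyclic) → no; 3× O (acyclic) → no.
Summing the matching environments: 1 + 4 = 5 matching atoms.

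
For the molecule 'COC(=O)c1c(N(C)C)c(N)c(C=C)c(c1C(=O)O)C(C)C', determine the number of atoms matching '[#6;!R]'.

10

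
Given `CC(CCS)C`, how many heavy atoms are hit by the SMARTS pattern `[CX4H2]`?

2

The query [CX4H2] means: sp3 carbon (X4) with exactly two hydrogens.
Check the 6 heavy atoms by environment: 2× C (H2, X4) → match; 1× S (H1, X2) → no; 1× C (H1, X4) → no; 2× C (H3, X4) → no.
That gives 2 matching atoms.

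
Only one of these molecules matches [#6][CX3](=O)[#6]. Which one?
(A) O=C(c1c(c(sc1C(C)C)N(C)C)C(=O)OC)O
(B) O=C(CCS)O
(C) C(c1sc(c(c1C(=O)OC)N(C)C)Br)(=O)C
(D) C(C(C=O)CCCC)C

[#6][CX3](=O)[#6] describes a carbonyl carbon (no H) flanked by two carbons (a ketone).
(A) has a methyl-ester group (-C(=O)OCH3) but one neighbour of the carbonyl carbon is O, not C.
(B) has a carboxylic acid group (-C(=O)OH) but one neighbour of the carbonyl carbon is O, not C.
(C) contains an acetyl/ketone group (-C(=O)CH3), which satisfies every atom and bond constraint.
(D) has an aldehyde (-CHO) but the carbonyl carbon has H1, so it is not flanked by two carbons.
So the answer is (C).

C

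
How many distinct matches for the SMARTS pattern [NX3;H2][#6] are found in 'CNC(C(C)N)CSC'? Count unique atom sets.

[NX3;H2][#6] is the SMARTS for a primary amine: a trivalent nitrogen with two H attached to carbon.
Exactly one fragment in the molecule meets all constraints, giving 1 match.

1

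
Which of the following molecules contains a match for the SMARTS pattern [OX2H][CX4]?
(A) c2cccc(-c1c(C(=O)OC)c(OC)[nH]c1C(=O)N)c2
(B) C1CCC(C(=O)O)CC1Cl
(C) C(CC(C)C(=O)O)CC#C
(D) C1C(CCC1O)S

D

[OX2H][CX4] describes a hydroxyl oxygen bound to an sp3 (X4) carbon (an aliphatic alcohol).
(A) has a methoxy ether (-OCH3) but the oxygen has H0 (ether), not H1.
(B) has a carboxylic acid group (-C(=O)OH) but the -OH is on a CX3 carbonyl carbon, not a CX4 carbon.
(C) has a carboxylic acid group (-C(=O)OH) but the -OH is on a CX3 carbonyl carbon, not a CX4 carbon.
(D) contains a hydroxyl group (-OH), which satisfies every atom and bond constraint.
So the answer is (D).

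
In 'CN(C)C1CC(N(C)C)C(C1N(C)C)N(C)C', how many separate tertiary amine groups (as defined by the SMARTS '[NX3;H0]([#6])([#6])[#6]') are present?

[NX3;H0]([#6])([#6])[#6] is the SMARTS for a tertiary amine: a trivalent nitrogen with no H, bonded to three carbons.
The molecule carries 4 separate instances of a dimethylamino group (-N(CH3)2) meeting every constraint; each maps to a distinct set of atoms, giving 4 matches.

4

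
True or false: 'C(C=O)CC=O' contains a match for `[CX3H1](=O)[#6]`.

True

The pattern [CX3H1](=O)[#6] describes an sp2 carbon with one H, double-bonded to O and single-bonded to carbon — an aldehyde.
The molecule carries an aldehyde (-CHO), whose atoms satisfy every constraint of the query, so the pattern matches.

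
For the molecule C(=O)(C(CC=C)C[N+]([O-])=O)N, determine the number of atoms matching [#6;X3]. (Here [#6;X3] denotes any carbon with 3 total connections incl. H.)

The query [#6;X3] means: any carbon (aromatic or not) with three total connections.
Check the 11 heavy atoms by environment: 3× C (X4) → no; 1× N (charge +1, X3) → no; 1× O (charge -1, X1) → no; 2× O (X1) → no; 3× C (X3) → match; 1× N (X3) → no.
That gives 3 matching atoms.

3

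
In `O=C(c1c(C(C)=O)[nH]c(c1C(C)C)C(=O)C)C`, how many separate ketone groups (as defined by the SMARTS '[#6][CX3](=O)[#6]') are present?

3

[#6][CX3](=O)[#6] is the SMARTS for a ketone: a carbonyl carbon (no H) flanked by two carbons.
The molecule carries 3 separate instances of an acetyl/ketone group (-C(=O)CH3) meeting every constraint; each maps to a distinct set of atoms, giving 3 matches.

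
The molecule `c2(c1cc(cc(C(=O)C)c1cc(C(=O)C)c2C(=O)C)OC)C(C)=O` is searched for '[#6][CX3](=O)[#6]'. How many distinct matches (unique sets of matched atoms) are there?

[#6][CX3](=O)[#6] is the SMARTS for a ketone: a carbonyl carbon (no H) flanked by two carbons.
The molecule carries 4 separate instances of an acetyl/ketone group (-C(=O)CH3) meeting every constraint; each maps to a distinct set of atoms, giving 4 matches.

4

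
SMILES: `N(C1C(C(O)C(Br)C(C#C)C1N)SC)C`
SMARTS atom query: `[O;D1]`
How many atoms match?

1

The query [O;D1] means: aliphatic oxygen bonded to exactly one heavy atom.
Check the 15 heavy atoms by environment: 6× C (D3) → no; 1× C (D2) → no; 3× C (D1) → no; 1× N (D2) → no; 1× Br (D1) → no; 1× O (D1) → match; 1× S (D2) → no; 1× N (D1) → no.
That gives 1 matching atom.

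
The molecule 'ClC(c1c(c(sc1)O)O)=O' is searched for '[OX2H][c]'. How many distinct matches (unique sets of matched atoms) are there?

[OX2H][c] is the SMARTS for a phenol: a hydroxyl oxygen attached to an aromatic carbon.
The molecule carries 2 separate instances of a hydroxyl group (-OH) meeting every constraint; each maps to a distinct set of atoms, giving 2 matches.

2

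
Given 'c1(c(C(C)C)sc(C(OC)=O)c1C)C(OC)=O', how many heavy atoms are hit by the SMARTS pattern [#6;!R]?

Check the 17 heavy atoms by environment: 1× s (aromatic, in 5-ring) → no; 4× c (aromatic, in 5-ring) → no; 8× C (acyclic) → match; 4× O (acyclic) → no.
That gives 8 matching atoms.

8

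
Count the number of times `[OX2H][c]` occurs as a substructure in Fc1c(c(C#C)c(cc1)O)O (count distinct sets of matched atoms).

2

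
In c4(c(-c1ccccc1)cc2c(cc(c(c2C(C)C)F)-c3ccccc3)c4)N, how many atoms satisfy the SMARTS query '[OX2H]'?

0

Check the 27 heavy atoms by environment: 9× c (aromatic, H0, X3) → no; 13× c (aromatic, H1, X3) → no; 1× F (H0, X1) → no; 1× N (H2, X3) → no; 1× C (H1, X4) → no; 2× C (H3, X4) → no.
No environment satisfies the query, so 0 matching atoms.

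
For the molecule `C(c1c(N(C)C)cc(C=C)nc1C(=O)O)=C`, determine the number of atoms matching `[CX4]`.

The query [CX4] means: C with X4: aliphatic carbon with exactly 4 total connections (bonds + H).
Check the 16 heavy atoms by environment: 1× n (aromatic, X2) → no; 5× c (aromatic, X3) → no; 5× C (X3) → no; 1× O (X1) → no; 1× O (X2) → no; 1× N (X3) → no; 2× C (X4) → match.
That gives 2 matching atoms.

2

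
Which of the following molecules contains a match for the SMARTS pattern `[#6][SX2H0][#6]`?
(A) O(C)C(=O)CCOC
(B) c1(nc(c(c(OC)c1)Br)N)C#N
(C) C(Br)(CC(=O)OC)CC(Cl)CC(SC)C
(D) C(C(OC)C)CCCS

C

[#6][SX2H0][#6] describes an aliphatic sulfur bridging two carbons with no H on the sulfur (a thioether).
(A) has a methoxy ether (-OCH3) but the bridging atom is O, not S.
(B) has a methoxy ether (-OCH3) but the bridging atom is O, not S.
(C) contains a methylthio ether (-SCH3), which satisfies every atom and bond constraint.
(D) has a thiol (-SH) but the sulfur has H1, not H0 bridging two carbons.
So the answer is (C).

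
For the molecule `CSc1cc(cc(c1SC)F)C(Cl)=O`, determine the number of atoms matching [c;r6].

6

The query [c;r6] means: aromatic carbon that belongs to a six-membered ring.
Check the 14 heavy atoms by environment: 6× c (aromatic, in 6-ring) → match; 2× S (acyclic) → no; 3× C (acyclic) → no; 1× F (acyclic) → no; 1× O (acyclic) → no; 1× Cl (acyclic) → no.
That gives 6 matching atoms.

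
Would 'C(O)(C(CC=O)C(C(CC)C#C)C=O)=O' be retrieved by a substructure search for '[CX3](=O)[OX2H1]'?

Yes

The pattern [CX3](=O)[OX2H1] describes an sp2 carbon double-bonded to O and single-bonded to an -OH oxygen — a carboxylic acid.
The molecule carries a carboxylic acid group (-C(=O)OH), whose atoms satisfy every constraint of the query, so the pattern matches.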